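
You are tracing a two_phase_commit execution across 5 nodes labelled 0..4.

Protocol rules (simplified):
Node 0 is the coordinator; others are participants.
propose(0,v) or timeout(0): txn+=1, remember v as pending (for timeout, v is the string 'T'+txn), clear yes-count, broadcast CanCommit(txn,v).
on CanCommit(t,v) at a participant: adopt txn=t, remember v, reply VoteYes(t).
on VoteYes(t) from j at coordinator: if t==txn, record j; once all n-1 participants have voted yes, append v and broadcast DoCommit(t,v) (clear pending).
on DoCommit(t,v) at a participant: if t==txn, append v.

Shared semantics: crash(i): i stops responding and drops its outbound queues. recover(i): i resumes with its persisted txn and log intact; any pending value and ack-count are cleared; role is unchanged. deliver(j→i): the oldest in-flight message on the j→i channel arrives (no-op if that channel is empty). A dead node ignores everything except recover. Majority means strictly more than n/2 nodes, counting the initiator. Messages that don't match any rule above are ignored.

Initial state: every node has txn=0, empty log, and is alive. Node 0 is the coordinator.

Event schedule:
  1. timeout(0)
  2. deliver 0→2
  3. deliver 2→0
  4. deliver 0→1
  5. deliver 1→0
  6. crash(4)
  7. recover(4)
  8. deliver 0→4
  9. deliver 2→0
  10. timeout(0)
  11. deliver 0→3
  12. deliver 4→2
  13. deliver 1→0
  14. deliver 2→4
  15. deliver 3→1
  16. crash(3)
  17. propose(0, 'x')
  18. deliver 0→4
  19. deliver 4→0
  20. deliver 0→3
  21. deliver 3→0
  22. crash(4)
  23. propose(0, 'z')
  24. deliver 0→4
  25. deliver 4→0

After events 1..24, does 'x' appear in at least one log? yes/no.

e1 timeout(0): 0[coor,t=1,-]
e2 deliver 0→2: 2[part,t=1,-]
e3 deliver 2→0: ·
e4 deliver 0→1: 1[part,t=1,-]
e5 deliver 1→0: ·
e6 crash(4): 4[✗part,t=0,-]
e7 recover(4): 4[part,t=0,-]
e8 deliver 0→4: 4[part,t=1,-]
e9 deliver 2→0: ·
e10 timeout(0): 0[coor,t=2,-]
e11 deliver 0→3: 3[part,t=1,-]
e12 deliver 4→2: ·
e13 deliver 1→0: ·
e14 deliver 2→4: ·
e15 deliver 3→1: ·
e16 crash(3): 3[✗part,t=1,-]
e17 propose(0,'x'): 0[coor,t=3,-]
e18 deliver 0→4: 4[part,t=2,-]
e19 deliver 4→0: ·
e20 deliver 0→3: ·
e21 deliver 3→0: ·
e22 crash(4): 4[✗part,t=2,-]
e23 propose(0,'z'): 0[coor,t=4,-]
e24 deliver 0→4: ·

no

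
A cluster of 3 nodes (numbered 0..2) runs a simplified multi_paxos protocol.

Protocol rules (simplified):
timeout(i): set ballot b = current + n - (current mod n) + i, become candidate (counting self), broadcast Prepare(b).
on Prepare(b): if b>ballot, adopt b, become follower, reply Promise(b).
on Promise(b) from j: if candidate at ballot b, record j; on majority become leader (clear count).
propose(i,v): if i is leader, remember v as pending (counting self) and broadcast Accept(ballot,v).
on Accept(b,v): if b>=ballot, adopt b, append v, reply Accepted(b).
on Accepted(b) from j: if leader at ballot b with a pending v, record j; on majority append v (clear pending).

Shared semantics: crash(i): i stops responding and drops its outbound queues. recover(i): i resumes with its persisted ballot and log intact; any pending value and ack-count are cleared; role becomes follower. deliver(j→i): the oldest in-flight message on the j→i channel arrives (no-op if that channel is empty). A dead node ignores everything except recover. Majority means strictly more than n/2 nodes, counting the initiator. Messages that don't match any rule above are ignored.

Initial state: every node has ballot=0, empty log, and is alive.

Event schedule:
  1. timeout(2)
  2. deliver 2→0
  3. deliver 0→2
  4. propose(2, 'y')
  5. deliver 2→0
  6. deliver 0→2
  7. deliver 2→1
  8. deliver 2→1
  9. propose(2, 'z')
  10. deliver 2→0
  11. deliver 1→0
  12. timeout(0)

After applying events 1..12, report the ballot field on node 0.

step 1 timeout(2): 2={cand,b=5,log=-}
step 2 deliver 2→0: 0={foll,b=5,log=-}
step 3 deliver 0→2: 2={lead,b=5,log=-}
step 4 propose(2,'y'): —
step 5 deliver 2→0: 0={foll,b=5,log=y}
step 6 deliver 0→2: 2={lead,b=5,log=y}
step 7 deliver 2→1: 1={foll,b=5,log=-}
step 8 deliver 2→1: 1={foll,b=5,log=y}
step 9 propose(2,'z'): —
step 10 deliver 2→0: 0={foll,b=5,log=y,z}
step 11 deliver 1→0: —
step 12 timeout(0): 0={cand,b=6,log=y,z}

6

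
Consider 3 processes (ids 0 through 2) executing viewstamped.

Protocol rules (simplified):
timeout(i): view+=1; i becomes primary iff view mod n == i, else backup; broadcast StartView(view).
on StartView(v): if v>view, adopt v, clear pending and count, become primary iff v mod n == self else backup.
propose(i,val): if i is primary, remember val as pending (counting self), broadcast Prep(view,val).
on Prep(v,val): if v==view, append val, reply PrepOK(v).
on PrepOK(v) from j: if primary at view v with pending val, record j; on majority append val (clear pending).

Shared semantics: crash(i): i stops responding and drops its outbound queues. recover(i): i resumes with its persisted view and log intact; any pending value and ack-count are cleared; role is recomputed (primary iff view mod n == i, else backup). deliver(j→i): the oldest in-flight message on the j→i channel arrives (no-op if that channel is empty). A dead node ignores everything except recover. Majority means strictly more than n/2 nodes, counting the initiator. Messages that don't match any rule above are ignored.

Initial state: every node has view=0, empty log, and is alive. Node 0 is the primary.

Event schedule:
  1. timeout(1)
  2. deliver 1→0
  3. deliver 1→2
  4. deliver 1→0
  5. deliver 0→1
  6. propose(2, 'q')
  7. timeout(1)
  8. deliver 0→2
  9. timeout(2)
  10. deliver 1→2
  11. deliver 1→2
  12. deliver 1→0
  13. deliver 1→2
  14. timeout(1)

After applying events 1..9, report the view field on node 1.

2

after 1 — timeout(1): n1:prim/v1/[-]
after 2 — deliver 1→0: n0:back/v1/[-]
after 3 — deliver 1→2: n2:back/v1/[-]
after 4 — deliver 1→0: ·
after 5 — deliver 0→1: ·
after 6 — propose(2,'q'): ·
after 7 — timeout(1): n1:back/v2/[-]
after 8 — deliver 0→2: ·
after 9 — timeout(2): n2:prim/v2/[-]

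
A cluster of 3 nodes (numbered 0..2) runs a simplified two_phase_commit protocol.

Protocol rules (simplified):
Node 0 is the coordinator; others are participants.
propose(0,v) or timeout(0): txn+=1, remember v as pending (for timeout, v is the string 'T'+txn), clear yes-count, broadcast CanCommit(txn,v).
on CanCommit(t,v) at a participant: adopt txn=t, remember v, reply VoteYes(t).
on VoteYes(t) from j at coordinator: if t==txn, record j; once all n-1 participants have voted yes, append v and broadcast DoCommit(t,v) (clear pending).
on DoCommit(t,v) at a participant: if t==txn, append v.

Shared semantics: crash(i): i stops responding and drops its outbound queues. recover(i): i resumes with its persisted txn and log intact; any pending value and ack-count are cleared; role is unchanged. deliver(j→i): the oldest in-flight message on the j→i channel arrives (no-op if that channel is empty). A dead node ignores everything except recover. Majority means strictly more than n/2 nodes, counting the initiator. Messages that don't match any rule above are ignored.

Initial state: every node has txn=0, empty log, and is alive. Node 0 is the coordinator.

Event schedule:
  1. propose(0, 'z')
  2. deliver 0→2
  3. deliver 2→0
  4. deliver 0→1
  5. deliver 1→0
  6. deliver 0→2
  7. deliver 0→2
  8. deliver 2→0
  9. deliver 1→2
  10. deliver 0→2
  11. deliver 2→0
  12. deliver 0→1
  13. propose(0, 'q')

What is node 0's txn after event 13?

2

after 1 — propose(0,'z'): n0:coor/t1/[-]
after 2 — deliver 0→2: n2:part/t1/[-]
after 3 — deliver 2→0: ·
after 4 — deliver 0→1: n1:part/t1/[-]
after 5 — deliver 1→0: n0:coor/t1/[z]
after 6 — deliver 0→2: n2:part/t1/[z]
after 7 — deliver 0→2: ·
after 8 — deliver 2→0: ·
after 9 — deliver 1→2: ·
after 10 — deliver 0→2: ·
after 11 — deliver 2→0: ·
after 12 — deliver 0→1: n1:part/t1/[z]
after 13 — propose(0,'q'): n0:coor/t2/[z]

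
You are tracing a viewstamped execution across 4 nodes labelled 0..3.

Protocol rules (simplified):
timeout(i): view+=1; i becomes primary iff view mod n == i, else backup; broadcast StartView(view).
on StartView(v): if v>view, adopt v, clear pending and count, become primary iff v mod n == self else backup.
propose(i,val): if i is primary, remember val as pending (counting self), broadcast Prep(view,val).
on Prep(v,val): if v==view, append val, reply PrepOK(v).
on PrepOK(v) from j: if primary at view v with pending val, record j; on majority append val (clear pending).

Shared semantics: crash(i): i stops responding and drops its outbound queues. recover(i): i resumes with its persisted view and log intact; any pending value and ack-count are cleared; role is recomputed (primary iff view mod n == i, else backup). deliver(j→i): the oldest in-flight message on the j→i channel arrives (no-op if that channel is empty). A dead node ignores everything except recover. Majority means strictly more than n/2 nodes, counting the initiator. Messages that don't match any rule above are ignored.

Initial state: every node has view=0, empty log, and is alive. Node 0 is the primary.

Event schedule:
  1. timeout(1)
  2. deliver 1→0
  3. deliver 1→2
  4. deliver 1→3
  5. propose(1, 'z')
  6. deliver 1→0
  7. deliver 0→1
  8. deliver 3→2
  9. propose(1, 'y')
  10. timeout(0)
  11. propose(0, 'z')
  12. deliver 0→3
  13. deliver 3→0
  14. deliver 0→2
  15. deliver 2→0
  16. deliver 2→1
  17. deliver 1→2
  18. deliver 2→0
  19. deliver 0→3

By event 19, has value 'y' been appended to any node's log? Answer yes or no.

after 1 — timeout(1): n1:prim/v1/[-]
after 2 — deliver 1→0: n0:back/v1/[-]
after 3 — deliver 1→2: n2:back/v1/[-]
after 4 — deliver 1→3: n3:back/v1/[-]
after 5 — propose(1,'z'): ·
after 6 — deliver 1→0: n0:back/v1/[z]
after 7 — deliver 0→1: ·
after 8 — deliver 3→2: ·
after 9 — propose(1,'y'): ·
after 10 — timeout(0): n0:back/v2/[z]
after 11 — propose(0,'z'): ·
after 12 — deliver 0→3: n3:back/v2/[-]
after 13 — deliver 3→0: ·
after 14 — deliver 0→2: n2:prim/v2/[-]
after 15 — deliver 2→0: ·
after 16 — deliver 2→1: ·
after 17 — deliver 1→2: ·
after 18 — deliver 2→0: ·
after 19 — deliver 0→3: ·

no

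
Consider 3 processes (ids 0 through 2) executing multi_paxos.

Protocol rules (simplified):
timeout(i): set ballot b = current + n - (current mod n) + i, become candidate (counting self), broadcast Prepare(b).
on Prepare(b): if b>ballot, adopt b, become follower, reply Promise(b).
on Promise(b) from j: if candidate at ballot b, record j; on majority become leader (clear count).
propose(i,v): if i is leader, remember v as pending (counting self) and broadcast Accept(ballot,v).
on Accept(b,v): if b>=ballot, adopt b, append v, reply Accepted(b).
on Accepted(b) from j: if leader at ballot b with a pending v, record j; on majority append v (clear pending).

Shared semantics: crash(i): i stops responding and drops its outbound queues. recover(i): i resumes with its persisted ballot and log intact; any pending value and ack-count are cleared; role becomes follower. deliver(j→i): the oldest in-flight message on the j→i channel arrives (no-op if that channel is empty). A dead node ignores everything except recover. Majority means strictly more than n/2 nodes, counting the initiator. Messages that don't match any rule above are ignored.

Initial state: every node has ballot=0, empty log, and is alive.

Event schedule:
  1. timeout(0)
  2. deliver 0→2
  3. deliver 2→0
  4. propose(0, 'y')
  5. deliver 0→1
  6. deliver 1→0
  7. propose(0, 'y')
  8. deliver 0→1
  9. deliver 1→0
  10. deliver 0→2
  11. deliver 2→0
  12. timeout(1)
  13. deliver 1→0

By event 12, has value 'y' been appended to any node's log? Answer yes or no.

yes

after 1 — timeout(0): n0:cand/b3/[-]
after 2 — deliver 0→2: n2:foll/b3/[-]
after 3 — deliver 2→0: n0:lead/b3/[-]
after 4 — propose(0,'y'): ·
after 5 — deliver 0→1: n1:foll/b3/[-]
after 6 — deliver 1→0: ·
after 7 — propose(0,'y'): ·
after 8 — deliver 0→1: n1:foll/b3/[y]
after 9 — deliver 1→0: n0:lead/b3/[y]
after 10 — deliver 0→2: n2:foll/b3/[y]
after 11 — deliver 2→0: ·
after 12 — timeout(1): n1:cand/b7/[y]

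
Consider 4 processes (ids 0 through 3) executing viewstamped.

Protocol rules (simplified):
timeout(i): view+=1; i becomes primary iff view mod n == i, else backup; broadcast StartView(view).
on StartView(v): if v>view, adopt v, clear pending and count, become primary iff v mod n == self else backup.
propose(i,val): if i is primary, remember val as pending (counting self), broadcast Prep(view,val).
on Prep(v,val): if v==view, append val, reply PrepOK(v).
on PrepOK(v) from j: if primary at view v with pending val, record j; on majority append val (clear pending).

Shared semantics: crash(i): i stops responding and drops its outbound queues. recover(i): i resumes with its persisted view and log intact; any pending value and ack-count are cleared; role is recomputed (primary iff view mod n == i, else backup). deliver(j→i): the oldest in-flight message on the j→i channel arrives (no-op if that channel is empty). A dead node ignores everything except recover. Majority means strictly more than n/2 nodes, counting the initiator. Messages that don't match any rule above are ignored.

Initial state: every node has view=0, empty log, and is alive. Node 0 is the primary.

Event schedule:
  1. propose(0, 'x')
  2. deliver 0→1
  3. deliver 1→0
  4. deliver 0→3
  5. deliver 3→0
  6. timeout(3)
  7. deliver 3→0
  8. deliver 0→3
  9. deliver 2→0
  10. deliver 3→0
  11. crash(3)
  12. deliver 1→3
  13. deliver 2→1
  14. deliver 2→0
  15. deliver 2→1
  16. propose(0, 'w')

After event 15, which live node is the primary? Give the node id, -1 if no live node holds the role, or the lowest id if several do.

-1

step 1 propose(0,'x'): —
step 2 deliver 0→1: 1={back,v=0,log=x}
step 3 deliver 1→0: —
step 4 deliver 0→3: 3={back,v=0,log=x}
step 5 deliver 3→0: 0={prim,v=0,log=x}
step 6 timeout(3): 3={back,v=1,log=x}
step 7 deliver 3→0: 0={back,v=1,log=x}
step 8 deliver 0→3: —
step 9 deliver 2→0: —
step 10 deliver 3→0: —
step 11 crash(3): 3={✗back,v=1,log=x}
step 12 deliver 1→3: —
step 13 deliver 2→1: —
step 14 deliver 2→0: —
step 15 deliver 2→1: —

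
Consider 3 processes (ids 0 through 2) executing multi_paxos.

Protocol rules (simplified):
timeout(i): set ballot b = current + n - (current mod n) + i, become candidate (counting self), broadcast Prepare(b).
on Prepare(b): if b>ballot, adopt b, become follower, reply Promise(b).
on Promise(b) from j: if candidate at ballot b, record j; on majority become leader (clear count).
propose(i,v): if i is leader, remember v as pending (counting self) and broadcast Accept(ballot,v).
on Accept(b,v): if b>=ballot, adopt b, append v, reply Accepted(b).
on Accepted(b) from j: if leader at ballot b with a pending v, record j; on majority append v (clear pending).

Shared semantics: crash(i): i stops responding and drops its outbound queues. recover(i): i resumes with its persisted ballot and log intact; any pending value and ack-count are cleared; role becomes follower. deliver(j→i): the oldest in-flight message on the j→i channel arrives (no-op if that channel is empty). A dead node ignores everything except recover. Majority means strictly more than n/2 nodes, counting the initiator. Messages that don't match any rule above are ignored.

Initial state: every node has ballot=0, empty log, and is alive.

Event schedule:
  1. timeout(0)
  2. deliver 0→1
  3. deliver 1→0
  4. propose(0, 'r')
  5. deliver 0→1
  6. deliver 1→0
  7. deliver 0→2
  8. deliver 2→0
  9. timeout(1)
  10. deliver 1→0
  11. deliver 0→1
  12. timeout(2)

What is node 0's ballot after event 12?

[1] timeout(0) → N0(cand b3 [-])
[2] deliver 0→1 → N1(foll b3 [-])
[3] deliver 1→0 → N0(lead b3 [-])
[4] propose(0,'r') → ∅
[5] deliver 0→1 → N1(foll b3 [r])
[6] deliver 1→0 → N0(lead b3 [r])
[7] deliver 0→2 → N2(foll b3 [-])
[8] deliver 2→0 → ∅
[9] timeout(1) → N1(cand b7 [r])
[10] deliver 1→0 → N0(foll b7 [r])
[11] deliver 0→1 → N1(lead b7 [r])
[12] timeout(2) → N2(cand b8 [-])

7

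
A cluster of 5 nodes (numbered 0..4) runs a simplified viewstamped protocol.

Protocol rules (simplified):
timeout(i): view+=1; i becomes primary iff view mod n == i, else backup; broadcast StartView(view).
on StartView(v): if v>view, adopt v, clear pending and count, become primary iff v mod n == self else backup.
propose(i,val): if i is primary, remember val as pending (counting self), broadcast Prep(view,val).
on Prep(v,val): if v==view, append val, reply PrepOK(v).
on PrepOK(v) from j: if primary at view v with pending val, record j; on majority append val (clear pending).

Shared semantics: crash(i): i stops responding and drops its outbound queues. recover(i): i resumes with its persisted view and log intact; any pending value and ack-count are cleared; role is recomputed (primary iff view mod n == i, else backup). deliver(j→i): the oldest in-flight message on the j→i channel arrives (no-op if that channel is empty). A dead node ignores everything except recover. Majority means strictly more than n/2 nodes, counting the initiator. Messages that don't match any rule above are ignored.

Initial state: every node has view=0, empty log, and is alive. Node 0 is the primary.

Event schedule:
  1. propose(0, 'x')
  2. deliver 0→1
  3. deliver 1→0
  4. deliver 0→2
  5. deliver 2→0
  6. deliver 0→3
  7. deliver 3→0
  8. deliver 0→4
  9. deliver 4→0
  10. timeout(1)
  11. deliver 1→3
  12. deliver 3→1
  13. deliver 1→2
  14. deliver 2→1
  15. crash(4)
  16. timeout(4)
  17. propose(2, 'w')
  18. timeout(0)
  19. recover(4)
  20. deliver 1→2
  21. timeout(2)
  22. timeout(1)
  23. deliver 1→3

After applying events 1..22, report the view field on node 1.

2

step 1 propose(0,'x'): —
step 2 deliver 0→1: 1={back,v=0,log=x}
step 3 deliver 1→0: —
step 4 deliver 0→2: 2={back,v=0,log=x}
step 5 deliver 2→0: 0={prim,v=0,log=x}
step 6 deliver 0→3: 3={back,v=0,log=x}
step 7 deliver 3→0: —
step 8 deliver 0→4: 4={back,v=0,log=x}
step 9 deliver 4→0: —
step 10 timeout(1): 1={prim,v=1,log=x}
step 11 deliver 1→3: 3={back,v=1,log=x}
step 12 deliver 3→1: —
step 13 deliver 1→2: 2={back,v=1,log=x}
step 14 deliver 2→1: —
step 15 crash(4): 4={✗back,v=0,log=x}
step 16 timeout(4): —
step 17 propose(2,'w'): —
step 18 timeout(0): 0={back,v=1,log=x}
step 19 recover(4): 4={back,v=0,log=x}
step 20 deliver 1→2: —
step 21 timeout(2): 2={prim,v=2,log=x}
step 22 timeout(1): 1={back,v=2,log=x}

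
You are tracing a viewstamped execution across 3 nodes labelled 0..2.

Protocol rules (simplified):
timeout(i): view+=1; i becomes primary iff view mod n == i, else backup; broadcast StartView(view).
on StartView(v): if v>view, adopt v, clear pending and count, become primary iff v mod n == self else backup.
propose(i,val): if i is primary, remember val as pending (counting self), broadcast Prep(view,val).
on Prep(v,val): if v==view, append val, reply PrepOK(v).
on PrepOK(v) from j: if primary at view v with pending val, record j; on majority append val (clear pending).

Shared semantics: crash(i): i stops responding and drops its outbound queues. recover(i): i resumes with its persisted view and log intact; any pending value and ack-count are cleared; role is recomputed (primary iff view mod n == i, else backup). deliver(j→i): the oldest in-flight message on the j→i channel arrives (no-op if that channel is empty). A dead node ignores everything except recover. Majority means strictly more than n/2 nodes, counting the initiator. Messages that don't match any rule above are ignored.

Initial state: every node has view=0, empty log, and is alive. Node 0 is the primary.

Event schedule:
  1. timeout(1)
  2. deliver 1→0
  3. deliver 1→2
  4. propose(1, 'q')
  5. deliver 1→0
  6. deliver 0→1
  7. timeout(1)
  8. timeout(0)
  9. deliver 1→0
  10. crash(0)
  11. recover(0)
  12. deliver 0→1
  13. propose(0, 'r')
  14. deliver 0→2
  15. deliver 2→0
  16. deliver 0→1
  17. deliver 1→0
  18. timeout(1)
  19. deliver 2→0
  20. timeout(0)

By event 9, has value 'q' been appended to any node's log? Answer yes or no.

e1 timeout(1): 1[prim,v=1,-]
e2 deliver 1→0: 0[back,v=1,-]
e3 deliver 1→2: 2[back,v=1,-]
e4 propose(1,'q'): ·
e5 deliver 1→0: 0[back,v=1,q]
e6 deliver 0→1: 1[prim,v=1,q]
e7 timeout(1): 1[back,v=2,q]
e8 timeout(0): 0[back,v=2,q]
e9 deliver 1→0: ·

yes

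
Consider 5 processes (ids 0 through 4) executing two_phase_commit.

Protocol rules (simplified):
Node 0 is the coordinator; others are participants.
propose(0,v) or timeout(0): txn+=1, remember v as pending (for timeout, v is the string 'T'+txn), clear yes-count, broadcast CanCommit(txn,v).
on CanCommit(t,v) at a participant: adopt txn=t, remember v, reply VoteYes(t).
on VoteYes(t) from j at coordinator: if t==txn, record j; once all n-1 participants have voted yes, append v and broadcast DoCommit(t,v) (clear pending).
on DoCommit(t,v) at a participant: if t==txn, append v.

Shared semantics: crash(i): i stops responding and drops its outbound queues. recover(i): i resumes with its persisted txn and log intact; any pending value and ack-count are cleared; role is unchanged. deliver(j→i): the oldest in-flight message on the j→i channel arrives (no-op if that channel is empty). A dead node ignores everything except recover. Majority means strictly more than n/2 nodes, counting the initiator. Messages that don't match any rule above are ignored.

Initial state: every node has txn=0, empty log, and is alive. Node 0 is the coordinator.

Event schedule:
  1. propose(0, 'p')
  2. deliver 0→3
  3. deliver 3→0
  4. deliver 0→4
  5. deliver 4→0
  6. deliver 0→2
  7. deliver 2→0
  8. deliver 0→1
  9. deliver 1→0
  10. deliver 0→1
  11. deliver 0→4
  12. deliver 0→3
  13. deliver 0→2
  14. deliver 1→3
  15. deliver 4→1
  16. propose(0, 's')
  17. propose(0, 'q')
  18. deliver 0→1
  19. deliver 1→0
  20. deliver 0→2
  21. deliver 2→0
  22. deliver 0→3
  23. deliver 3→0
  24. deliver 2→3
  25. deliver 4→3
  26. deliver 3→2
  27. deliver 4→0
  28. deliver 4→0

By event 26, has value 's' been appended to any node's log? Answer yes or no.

e1 propose(0,'p'): 0[coor,t=1,-]
e2 deliver 0→3: 3[part,t=1,-]
e3 deliver 3→0: ·
e4 deliver 0→4: 4[part,t=1,-]
e5 deliver 4→0: ·
e6 deliver 0→2: 2[part,t=1,-]
e7 deliver 2→0: ·
e8 deliver 0→1: 1[part,t=1,-]
e9 deliver 1→0: 0[coor,t=1,p]
e10 deliver 0→1: 1[part,t=1,p]
e11 deliver 0→4: 4[part,t=1,p]
e12 deliver 0→3: 3[part,t=1,p]
e13 deliver 0→2: 2[part,t=1,p]
e14 deliver 1→3: ·
e15 deliver 4→1: ·
e16 propose(0,'s'): 0[coor,t=2,p]
e17 propose(0,'q'): 0[coor,t=3,p]
e18 deliver 0→1: 1[part,t=2,p]
e19 deliver 1→0: ·
e20 deliver 0→2: 2[part,t=2,p]
e21 deliver 2→0: ·
e22 deliver 0→3: 3[part,t=2,p]
e23 deliver 3→0: ·
e24 deliver 2→3: ·
e25 deliver 4→3: ·
e26 deliver 3→2: ·

no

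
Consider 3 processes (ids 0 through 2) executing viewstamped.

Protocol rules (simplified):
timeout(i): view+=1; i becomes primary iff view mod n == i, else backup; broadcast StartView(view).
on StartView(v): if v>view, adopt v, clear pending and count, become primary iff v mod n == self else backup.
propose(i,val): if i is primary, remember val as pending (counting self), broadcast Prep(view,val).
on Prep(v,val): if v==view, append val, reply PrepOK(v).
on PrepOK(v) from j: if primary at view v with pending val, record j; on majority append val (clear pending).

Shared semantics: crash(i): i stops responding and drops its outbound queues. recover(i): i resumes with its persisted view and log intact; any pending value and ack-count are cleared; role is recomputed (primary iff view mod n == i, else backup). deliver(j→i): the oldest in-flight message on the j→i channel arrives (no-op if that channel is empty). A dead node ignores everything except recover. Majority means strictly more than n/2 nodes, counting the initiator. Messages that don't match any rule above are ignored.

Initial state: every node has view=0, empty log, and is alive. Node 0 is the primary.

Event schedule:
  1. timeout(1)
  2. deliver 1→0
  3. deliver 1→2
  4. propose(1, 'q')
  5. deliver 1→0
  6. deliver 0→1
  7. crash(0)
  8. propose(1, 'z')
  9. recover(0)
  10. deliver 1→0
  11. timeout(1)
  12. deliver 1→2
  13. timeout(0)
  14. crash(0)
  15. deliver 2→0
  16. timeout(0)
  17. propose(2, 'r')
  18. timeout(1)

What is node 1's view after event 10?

1

[1] timeout(1) → N1(prim v1 [-])
[2] deliver 1→0 → N0(back v1 [-])
[3] deliver 1→2 → N2(back v1 [-])
[4] propose(1,'q') → ∅
[5] deliver 1→0 → N0(back v1 [q])
[6] deliver 0→1 → N1(prim v1 [q])
[7] crash(0) → N0(✗back v1 [q])
[8] propose(1,'z') → ∅
[9] recover(0) → N0(back v1 [q])
[10] deliver 1→0 → N0(back v1 [q,z])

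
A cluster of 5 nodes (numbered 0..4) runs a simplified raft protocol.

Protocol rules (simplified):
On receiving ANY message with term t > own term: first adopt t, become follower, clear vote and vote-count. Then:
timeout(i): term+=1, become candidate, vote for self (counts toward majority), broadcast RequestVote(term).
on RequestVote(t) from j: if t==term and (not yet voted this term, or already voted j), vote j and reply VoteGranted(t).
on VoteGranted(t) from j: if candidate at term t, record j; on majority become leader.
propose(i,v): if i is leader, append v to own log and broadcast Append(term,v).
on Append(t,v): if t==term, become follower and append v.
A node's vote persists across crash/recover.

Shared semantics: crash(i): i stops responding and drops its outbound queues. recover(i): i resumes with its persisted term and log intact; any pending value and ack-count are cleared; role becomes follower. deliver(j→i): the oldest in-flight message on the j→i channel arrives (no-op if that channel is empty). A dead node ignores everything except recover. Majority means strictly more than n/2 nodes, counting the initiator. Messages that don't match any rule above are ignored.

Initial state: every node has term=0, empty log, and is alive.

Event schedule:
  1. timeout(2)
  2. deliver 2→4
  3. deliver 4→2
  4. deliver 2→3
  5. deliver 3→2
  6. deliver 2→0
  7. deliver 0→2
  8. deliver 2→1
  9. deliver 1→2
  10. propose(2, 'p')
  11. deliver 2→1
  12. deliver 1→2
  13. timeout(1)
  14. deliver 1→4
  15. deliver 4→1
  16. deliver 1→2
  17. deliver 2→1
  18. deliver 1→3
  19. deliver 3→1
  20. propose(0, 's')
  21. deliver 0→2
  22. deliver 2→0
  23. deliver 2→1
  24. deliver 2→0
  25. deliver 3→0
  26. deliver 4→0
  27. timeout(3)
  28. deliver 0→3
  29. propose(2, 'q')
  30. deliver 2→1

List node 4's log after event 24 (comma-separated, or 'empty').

empty

[1] timeout(2) → N2(cand t1 [-])
[2] deliver 2→4 → N4(foll t1 [-])
[3] deliver 4→2 → ∅
[4] deliver 2→3 → N3(foll t1 [-])
[5] deliver 3→2 → N2(lead t1 [-])
[6] deliver 2→0 → N0(foll t1 [-])
[7] deliver 0→2 → ∅
[8] deliver 2→1 → N1(foll t1 [-])
[9] deliver 1→2 → ∅
[10] propose(2,'p') → N2(lead t1 [p])
[11] deliver 2→1 → N1(foll t1 [p])
[12] deliver 1→2 → ∅
[13] timeout(1) → N1(cand t2 [p])
[14] deliver 1→4 → N4(foll t2 [-])
[15] deliver 4→1 → ∅
[16] deliver 1→2 → N2(foll t2 [p])
[17] deliver 2→1 → N1(lead t2 [p])
[18] deliver 1→3 → N3(foll t2 [-])
[19] deliver 3→1 → ∅
[20] propose(0,'s') → ∅
[21] deliver 0→2 → ∅
[22] deliver 2→0 → N0(foll t1 [p])
[23] deliver 2→1 → ∅
[24] deliver 2→0 → ∅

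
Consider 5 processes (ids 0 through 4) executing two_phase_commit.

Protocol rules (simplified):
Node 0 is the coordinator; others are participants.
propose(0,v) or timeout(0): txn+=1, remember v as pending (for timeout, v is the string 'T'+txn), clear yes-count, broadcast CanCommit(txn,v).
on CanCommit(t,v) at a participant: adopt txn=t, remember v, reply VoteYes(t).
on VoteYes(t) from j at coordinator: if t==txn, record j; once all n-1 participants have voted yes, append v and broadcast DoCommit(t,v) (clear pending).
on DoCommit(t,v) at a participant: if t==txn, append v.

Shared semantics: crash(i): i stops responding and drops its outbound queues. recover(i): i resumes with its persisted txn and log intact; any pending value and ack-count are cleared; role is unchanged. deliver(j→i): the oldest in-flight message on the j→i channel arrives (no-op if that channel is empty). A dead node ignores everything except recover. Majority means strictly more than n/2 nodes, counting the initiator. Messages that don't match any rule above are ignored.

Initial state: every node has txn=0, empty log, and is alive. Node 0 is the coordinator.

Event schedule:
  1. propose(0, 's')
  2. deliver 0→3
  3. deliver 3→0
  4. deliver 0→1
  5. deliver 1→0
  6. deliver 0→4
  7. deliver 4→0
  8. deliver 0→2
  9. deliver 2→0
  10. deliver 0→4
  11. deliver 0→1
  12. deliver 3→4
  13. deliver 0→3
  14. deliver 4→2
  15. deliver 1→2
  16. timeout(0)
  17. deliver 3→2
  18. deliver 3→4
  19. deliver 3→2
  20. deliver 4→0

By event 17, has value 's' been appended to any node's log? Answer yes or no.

yes

step 1 propose(0,'s'): 0={coor,t=1,log=-}
step 2 deliver 0→3: 3={part,t=1,log=-}
step 3 deliver 3→0: —
step 4 deliver 0→1: 1={part,t=1,log=-}
step 5 deliver 1→0: —
step 6 deliver 0→4: 4={part,t=1,log=-}
step 7 deliver 4→0: —
step 8 deliver 0→2: 2={part,t=1,log=-}
step 9 deliver 2→0: 0={coor,t=1,log=s}
step 10 deliver 0→4: 4={part,t=1,log=s}
step 11 deliver 0→1: 1={part,t=1,log=s}
step 12 deliver 3→4: —
step 13 deliver 0→3: 3={part,t=1,log=s}
step 14 deliver 4→2: —
step 15 deliver 1→2: —
step 16 timeout(0): 0={coor,t=2,log=s}
step 17 deliver 3→2: —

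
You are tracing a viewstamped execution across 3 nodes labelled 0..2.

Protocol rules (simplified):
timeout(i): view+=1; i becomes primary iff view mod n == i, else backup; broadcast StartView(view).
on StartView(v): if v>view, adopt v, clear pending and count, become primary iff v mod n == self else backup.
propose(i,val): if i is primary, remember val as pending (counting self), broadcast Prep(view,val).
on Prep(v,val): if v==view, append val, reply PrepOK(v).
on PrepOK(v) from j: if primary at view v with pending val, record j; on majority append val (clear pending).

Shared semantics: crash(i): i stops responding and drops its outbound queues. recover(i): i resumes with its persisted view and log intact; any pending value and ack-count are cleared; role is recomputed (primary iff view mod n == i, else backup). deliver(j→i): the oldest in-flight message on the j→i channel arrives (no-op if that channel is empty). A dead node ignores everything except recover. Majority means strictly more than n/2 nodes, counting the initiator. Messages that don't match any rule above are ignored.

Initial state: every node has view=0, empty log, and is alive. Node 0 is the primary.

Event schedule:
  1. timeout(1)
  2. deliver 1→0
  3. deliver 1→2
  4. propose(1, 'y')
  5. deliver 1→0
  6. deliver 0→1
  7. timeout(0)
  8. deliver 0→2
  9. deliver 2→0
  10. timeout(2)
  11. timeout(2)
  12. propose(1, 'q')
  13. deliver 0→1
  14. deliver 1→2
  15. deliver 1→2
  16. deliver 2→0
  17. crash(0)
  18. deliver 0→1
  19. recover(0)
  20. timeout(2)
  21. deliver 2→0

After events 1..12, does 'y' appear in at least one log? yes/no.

e1 timeout(1): 1[prim,v=1,-]
e2 deliver 1→0: 0[back,v=1,-]
e3 deliver 1→2: 2[back,v=1,-]
e4 propose(1,'y'): ·
e5 deliver 1→0: 0[back,v=1,y]
e6 deliver 0→1: 1[prim,v=1,y]
e7 timeout(0): 0[back,v=2,y]
e8 deliver 0→2: 2[prim,v=2,-]
e9 deliver 2→0: ·
e10 timeout(2): 2[back,v=3,-]
e11 timeout(2): 2[back,v=4,-]
e12 propose(1,'q'): ·

yes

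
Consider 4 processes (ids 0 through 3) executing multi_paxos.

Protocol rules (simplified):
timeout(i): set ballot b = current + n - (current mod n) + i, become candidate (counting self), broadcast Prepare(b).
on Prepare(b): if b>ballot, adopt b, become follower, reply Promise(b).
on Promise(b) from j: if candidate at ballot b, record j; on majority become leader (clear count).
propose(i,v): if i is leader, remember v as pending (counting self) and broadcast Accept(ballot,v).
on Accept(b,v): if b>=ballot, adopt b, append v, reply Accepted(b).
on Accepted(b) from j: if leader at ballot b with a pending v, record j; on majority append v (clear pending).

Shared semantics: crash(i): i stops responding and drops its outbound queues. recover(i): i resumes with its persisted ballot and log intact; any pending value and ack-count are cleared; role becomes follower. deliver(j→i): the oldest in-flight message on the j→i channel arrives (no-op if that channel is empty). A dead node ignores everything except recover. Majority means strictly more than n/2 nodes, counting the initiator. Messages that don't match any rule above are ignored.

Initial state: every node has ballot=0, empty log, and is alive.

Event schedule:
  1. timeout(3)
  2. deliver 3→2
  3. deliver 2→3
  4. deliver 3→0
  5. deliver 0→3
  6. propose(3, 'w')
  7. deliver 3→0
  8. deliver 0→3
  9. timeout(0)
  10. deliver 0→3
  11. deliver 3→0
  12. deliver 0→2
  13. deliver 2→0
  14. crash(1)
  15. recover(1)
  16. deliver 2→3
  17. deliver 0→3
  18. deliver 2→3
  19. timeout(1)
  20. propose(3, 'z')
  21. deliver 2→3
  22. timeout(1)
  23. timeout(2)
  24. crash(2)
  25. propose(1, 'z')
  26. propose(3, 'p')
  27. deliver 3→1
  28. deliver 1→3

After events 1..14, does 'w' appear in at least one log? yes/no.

1. timeout(3):  <3:cand b7 ->
2. deliver 3→2:  <2:foll b7 ->
3. deliver 2→3:  nop
4. deliver 3→0:  <0:foll b7 ->
5. deliver 0→3:  <3:lead b7 ->
6. propose(3,'w'):  nop
7. deliver 3→0:  <0:foll b7 w>
8. deliver 0→3:  nop
9. timeout(0):  <0:cand b8 w>
10. deliver 0→3:  <3:foll b8 ->
11. deliver 3→0:  nop
12. deliver 0→2:  <2:foll b8 ->
13. deliver 2→0:  <0:lead b8 w>
14. crash(1):  <1:✗foll b0 ->

yes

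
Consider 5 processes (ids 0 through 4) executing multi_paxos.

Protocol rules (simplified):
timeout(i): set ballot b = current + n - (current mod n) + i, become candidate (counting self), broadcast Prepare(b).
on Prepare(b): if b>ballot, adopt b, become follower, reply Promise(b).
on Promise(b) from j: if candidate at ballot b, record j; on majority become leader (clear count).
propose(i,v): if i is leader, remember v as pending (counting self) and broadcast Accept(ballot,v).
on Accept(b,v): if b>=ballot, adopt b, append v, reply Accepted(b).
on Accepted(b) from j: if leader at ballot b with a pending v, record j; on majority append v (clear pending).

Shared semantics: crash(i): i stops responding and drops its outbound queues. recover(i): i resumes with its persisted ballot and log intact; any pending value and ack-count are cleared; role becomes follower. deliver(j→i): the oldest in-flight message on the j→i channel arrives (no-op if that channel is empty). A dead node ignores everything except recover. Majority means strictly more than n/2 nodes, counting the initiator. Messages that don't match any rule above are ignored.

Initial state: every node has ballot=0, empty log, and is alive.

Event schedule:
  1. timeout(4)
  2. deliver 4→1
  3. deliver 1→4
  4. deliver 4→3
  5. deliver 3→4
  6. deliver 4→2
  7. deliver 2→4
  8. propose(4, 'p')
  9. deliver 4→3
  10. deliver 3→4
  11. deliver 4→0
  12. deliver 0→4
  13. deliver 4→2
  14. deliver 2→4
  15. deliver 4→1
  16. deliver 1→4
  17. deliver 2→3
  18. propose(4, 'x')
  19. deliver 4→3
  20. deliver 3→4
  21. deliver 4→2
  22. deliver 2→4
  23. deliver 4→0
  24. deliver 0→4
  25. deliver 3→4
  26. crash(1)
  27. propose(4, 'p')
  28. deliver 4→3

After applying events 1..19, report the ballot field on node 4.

1. timeout(4):  <4:cand b9 ->
2. deliver 4→1:  <1:foll b9 ->
3. deliver 1→4:  nop
4. deliver 4→3:  <3:foll b9 ->
5. deliver 3→4:  <4:lead b9 ->
6. deliver 4→2:  <2:foll b9 ->
7. deliver 2→4:  nop
8. propose(4,'p'):  nop
9. deliver 4→3:  <3:foll b9 p>
10. deliver 3→4:  nop
11. deliver 4→0:  <0:foll b9 ->
12. deliver 0→4:  nop
13. deliver 4→2:  <2:foll b9 p>
14. deliver 2→4:  <4:lead b9 p>
15. deliver 4→1:  <1:foll b9 p>
16. deliver 1→4:  nop
17. deliver 2→3:  nop
18. propose(4,'x'):  nop
19. deliver 4→3:  <3:foll b9 p,x>

9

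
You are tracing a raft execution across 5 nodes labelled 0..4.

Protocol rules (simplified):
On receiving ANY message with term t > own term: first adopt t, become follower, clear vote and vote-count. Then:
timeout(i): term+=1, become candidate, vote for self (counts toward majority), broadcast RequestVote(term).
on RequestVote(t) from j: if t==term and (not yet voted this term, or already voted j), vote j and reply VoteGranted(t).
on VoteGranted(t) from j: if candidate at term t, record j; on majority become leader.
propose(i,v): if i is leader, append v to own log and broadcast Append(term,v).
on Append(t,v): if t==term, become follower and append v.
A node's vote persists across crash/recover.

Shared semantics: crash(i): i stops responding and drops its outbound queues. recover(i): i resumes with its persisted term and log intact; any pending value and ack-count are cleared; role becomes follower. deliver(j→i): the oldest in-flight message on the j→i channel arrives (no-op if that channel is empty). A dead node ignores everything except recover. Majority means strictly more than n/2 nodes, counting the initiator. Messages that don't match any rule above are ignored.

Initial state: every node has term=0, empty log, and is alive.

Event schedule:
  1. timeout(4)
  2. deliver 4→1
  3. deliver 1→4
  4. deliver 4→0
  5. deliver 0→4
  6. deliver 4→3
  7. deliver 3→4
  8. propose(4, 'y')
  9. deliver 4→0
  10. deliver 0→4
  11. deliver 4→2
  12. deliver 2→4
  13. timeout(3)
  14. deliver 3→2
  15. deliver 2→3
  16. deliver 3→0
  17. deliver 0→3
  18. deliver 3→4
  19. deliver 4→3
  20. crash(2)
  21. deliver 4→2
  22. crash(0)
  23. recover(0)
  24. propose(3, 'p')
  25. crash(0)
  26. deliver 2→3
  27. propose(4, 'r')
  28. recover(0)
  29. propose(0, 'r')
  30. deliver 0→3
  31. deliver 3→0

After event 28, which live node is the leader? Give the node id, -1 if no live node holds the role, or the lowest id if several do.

step 1 timeout(4): 4={cand,t=1,log=-}
step 2 deliver 4→1: 1={foll,t=1,log=-}
step 3 deliver 1→4: —
step 4 deliver 4→0: 0={foll,t=1,log=-}
step 5 deliver 0→4: 4={lead,t=1,log=-}
step 6 deliver 4→3: 3={foll,t=1,log=-}
step 7 deliver 3→4: —
step 8 propose(4,'y'): 4={lead,t=1,log=y}
step 9 deliver 4→0: 0={foll,t=1,log=y}
step 10 deliver 0→4: —
step 11 deliver 4→2: 2={foll,t=1,log=-}
step 12 deliver 2→4: —
step 13 timeout(3): 3={cand,t=2,log=-}
step 14 deliver 3→2: 2={foll,t=2,log=-}
step 15 deliver 2→3: —
step 16 deliver 3→0: 0={foll,t=2,log=y}
step 17 deliver 0→3: 3={lead,t=2,log=-}
step 18 deliver 3→4: 4={foll,t=2,log=y}
step 19 deliver 4→3: —
step 20 crash(2): 2={✗foll,t=2,log=-}
step 21 deliver 4→2: —
step 22 crash(0): 0={✗foll,t=2,log=y}
step 23 recover(0): 0={foll,t=2,log=y}
step 24 propose(3,'p'): 3={lead,t=2,log=p}
step 25 crash(0): 0={✗foll,t=2,log=y}
step 26 deliver 2→3: —
step 27 propose(4,'r'): —
step 28 recover(0): 0={foll,t=2,log=y}

3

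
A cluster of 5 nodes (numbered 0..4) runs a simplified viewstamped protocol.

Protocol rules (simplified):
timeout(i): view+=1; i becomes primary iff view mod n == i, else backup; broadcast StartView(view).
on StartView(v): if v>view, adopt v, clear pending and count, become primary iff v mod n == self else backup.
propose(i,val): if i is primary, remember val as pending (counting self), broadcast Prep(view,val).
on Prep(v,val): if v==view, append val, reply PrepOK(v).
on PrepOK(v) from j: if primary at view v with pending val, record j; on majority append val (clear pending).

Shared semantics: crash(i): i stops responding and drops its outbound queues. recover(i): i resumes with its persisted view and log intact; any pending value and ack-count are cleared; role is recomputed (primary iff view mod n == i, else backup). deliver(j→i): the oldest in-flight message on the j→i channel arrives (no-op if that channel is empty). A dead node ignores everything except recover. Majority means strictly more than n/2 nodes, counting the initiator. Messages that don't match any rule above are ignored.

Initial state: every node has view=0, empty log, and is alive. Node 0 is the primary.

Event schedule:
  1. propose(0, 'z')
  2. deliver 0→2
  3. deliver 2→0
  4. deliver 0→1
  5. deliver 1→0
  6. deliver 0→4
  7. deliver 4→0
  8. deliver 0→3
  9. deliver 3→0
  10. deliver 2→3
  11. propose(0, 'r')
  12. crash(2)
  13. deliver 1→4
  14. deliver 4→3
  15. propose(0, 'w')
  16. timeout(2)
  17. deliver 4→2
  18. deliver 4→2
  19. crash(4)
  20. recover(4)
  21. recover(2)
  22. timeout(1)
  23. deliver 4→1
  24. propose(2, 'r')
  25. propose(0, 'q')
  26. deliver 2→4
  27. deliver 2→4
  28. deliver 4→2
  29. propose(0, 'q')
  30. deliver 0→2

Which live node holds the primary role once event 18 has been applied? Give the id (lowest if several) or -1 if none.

0

after 1 — propose(0,'z'): ·
after 2 — deliver 0→2: n2:back/v0/[z]
after 3 — deliver 2→0: ·
after 4 — deliver 0→1: n1:back/v0/[z]
after 5 — deliver 1→0: n0:prim/v0/[z]
after 6 — deliver 0→4: n4:back/v0/[z]
after 7 — deliver 4→0: ·
after 8 — deliver 0→3: n3:back/v0/[z]
after 9 — deliver 3→0: ·
after 10 — deliver 2→3: ·
after 11 — propose(0,'r'): ·
after 12 — crash(2): n2:✗back/v0/[z]
after 13 — deliver 1→4: ·
after 14 — deliver 4→3: ·
after 15 — propose(0,'w'): ·
after 16 — timeout(2): ·
after 17 — deliver 4→2: ·
after 18 — deliver 4→2: ·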